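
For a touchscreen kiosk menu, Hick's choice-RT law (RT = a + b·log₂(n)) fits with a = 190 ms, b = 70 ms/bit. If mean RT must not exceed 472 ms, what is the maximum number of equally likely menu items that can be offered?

70·log₂ n ≤ 472 − 190 = 282, giving log₂ n ≤ 4.0286 and n ≤ 16.320. The largest whole number is 16.

16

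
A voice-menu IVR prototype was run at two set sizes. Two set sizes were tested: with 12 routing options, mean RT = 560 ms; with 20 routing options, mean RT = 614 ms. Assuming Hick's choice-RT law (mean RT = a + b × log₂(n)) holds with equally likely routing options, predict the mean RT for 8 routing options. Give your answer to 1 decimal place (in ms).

Fit slope and intercept:
  b = (614 − 560) / (log₂ 20 − log₂ 12) = 54 / (4.3219 − 3.5850) = 73.273 ms/bit
  a = 560 − 73.273 × 3.5850 = 297.317 ms
Then RT(8) = 297.317 + 73.273 × log₂ 8 = 297.317 + 73.273 × 3 ≈ 517.138 ms.

517.1 ms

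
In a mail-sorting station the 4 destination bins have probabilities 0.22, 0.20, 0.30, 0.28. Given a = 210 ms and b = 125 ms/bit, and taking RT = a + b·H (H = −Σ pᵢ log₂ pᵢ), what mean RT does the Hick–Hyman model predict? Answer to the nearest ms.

458 ms

Entropy contributions −pᵢ log₂ pᵢ: 0.4806, 0.4644, 0.5211, 0.5142; sum H = 1.9803 bits.
RT = a + bH = 210 + 125·1.9803 = 457.53 ms.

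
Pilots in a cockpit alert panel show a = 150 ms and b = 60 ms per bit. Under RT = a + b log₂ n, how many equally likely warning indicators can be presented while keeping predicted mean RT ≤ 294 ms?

5

Set 150 + 60·log₂ n ≤ 294 → log₂ n ≤ (294 − 150)/60 = 2.4000.
So n ≤ 2^2.4000 = 5.278; the largest integer n is 5.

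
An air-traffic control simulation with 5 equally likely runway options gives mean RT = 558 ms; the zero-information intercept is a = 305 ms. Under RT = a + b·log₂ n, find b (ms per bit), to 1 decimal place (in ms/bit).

5 alternatives carry log₂ 5 = 2.3219 bits; the choice cost is 558 − 305 = 253 ms, so b = 253/2.3219 = 108.961 ms/bit.

109.0 ms/bit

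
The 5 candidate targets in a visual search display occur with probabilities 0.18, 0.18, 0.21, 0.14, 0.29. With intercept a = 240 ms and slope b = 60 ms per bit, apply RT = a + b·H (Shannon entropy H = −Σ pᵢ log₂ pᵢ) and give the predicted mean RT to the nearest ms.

377 ms

H = 0.18·log₂(1/0.18) + 0.18·log₂(1/0.18) + 0.21·log₂(1/0.21) + 0.14·log₂(1/0.14) + 0.29·log₂(1/0.29) = 2.2785 bits.
RT = 240 + 60 × 2.2785 = 376.71 ms.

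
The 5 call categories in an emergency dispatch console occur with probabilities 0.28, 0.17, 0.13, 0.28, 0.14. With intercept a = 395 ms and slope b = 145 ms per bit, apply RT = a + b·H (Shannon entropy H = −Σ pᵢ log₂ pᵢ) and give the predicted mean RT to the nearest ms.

720 ms

H = 0.28·log₂(1/0.28) + 0.17·log₂(1/0.17) + 0.13·log₂(1/0.13) + 0.28·log₂(1/0.28) + 0.14·log₂(1/0.14) = 2.2428 bits.
RT = 395 + 145 × 2.2428 = 720.20 ms.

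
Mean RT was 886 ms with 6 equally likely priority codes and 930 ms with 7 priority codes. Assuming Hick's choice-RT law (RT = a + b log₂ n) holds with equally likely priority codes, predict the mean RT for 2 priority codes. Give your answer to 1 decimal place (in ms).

572.4 ms

Solve the two-equation system in a and b:
  b = (930 − 886) / (log₂ 7 − log₂ 6) = 44 / (2.8074 − 2.5850) = 197.848 ms/bit
  a = 886 − 197.848 × 2.5850 = 374.569 ms
Then RT(2) = 374.569 + 197.848 × log₂ 2 = 374.569 + 197.848 × 1 ≈ 572.418 ms.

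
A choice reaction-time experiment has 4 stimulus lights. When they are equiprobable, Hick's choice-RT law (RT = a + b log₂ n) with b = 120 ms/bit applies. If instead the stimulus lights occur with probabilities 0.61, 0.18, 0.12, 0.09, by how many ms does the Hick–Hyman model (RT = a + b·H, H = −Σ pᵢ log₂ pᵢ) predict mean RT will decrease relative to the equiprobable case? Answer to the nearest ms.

53 ms

Equiprobable entropy H₀ = log₂ 4 = 2.0000 bits.
Skewed entropy H = −Σ pᵢ log₂ pᵢ = 1.5600 bits.
ΔRT = b·(H₀ − H) = 120 × 0.4400 = 52.80 ms.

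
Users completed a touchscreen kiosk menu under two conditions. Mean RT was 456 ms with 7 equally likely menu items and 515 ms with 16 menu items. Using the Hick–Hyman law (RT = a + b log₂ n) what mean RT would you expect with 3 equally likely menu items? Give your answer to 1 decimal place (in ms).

RT is linear in log₂ n, so two points fix the line:
  b = (515 − 456) / (log₂ 16 − log₂ 7) = 59 / (4 − 2.8074) = 49.470 ms/bit
  a = 456 − 49.470 × 2.8074 = 317.121 ms
Then RT(3) = 317.121 + 49.470 × log₂ 3 = 317.121 + 49.470 × 1.5850 ≈ 395.528 ms.

395.5 ms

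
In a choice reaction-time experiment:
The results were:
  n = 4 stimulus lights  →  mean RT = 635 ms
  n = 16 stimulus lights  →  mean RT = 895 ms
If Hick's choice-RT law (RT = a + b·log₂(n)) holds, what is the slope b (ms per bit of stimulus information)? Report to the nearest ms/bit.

b = (RT₂ − RT₁)/(log₂ n₂ − log₂ n₁) = (895 − 635)/(4 − 2) = 130 ms/bit.

130 ms/bit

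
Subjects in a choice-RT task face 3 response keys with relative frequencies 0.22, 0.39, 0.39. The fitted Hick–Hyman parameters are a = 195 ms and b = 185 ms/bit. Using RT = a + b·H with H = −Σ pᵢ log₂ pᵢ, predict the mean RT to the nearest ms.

H = 0.22·log₂(1/0.22) + 0.39·log₂(1/0.39) + 0.39·log₂(1/0.39) = 1.5402 bits.
RT = 195 + 185 × 1.5402 = 479.93 ms.

480 ms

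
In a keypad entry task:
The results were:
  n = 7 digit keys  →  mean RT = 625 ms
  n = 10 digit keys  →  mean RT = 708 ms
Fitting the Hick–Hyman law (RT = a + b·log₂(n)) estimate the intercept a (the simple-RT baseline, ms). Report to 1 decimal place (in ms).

172.2 ms

The slope on a log₂ axis is (708 − 625) / (3.3219 − 2.8074) = 161.299 ms/bit.
Intercept: a = 625 − 161.299·log₂(7) = 172.177 ms.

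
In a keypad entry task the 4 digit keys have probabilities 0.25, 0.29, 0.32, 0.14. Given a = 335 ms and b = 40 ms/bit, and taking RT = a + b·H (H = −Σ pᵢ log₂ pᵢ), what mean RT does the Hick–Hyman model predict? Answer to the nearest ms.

413 ms

Entropy contributions −pᵢ log₂ pᵢ: 0.5000, 0.5179, 0.5260, 0.3971; sum H = 1.9410 bits.
RT = a + bH = 335 + 40·1.9410 = 412.64 ms.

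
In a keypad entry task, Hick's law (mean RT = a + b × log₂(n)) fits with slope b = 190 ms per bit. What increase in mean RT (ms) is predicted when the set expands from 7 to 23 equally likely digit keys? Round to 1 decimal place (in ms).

The intercept a cancels: ΔRT = b·(log₂ n₂ − log₂ n₁) = b·log₂(n₂/n₁).
log₂(23) − log₂(7) = 4.5236 − 2.8074 = 1.7162.
ΔRT = 190 × 1.7162 = 326.079 ms.

326.1 ms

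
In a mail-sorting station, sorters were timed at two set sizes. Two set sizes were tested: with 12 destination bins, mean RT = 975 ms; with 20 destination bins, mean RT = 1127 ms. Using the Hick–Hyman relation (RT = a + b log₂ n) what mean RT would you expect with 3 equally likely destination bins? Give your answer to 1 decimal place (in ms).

Fit slope and intercept:
  b = (1127 − 975) / (log₂ 20 − log₂ 12) = 152 / (4.3219 − 3.5850) = 206.251 ms/bit
  a = 975 − 206.251 × 3.5850 = 235.597 ms
Then RT(3) = 235.597 + 206.251 × log₂ 3 = 235.597 + 206.251 × 1.5850 ≈ 562.498 ms.

562.5 ms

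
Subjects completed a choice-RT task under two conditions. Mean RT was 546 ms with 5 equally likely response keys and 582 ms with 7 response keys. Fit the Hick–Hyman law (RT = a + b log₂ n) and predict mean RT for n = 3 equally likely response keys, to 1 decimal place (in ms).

RT is linear in log₂ n, so two points fix the line:
  b = (582 − 546) / (log₂ 7 − log₂ 5) = 36 / (2.8074 − 2.3219) = 74.162 ms/bit
  a = 546 − 74.162 × 2.3219 = 373.802 ms
Then RT(3) = 373.802 + 74.162 × log₂ 3 = 373.802 + 74.162 × 1.5850 ≈ 491.345 ms.

491.3 ms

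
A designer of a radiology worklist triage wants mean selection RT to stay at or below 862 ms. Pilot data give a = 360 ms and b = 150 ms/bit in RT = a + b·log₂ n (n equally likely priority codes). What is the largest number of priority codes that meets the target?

Set 360 + 150·log₂ n ≤ 862 → log₂ n ≤ (862 − 360)/150 = 3.3467.
So n ≤ 2^3.3467 = 10.173; the largest integer n is 10.

10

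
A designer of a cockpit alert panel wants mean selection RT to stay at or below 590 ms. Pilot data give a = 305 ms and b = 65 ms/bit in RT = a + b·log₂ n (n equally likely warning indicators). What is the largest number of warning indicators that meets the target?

Information budget: (590 − 305)/65 = 4.3846 bits, so n ≤ 2^4.3846 = 20.888 → at most 20.

20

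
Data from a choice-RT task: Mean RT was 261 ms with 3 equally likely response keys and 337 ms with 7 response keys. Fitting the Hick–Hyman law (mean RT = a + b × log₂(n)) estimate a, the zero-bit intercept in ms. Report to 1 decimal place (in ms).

162.5 ms

b = (RT₂ − RT₁)/(log₂ n₂ − log₂ n₁) = (337 − 261)/(2.8074 − 1.5850) = 62.173 ms/bit.
Intercept: a = 261 − 62.173·log₂(3) = 162.458 ms.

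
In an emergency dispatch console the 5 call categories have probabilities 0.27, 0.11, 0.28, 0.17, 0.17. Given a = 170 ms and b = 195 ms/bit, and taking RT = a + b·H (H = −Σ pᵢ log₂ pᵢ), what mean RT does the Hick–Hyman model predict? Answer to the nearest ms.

Entropy contributions −pᵢ log₂ pᵢ: 0.5100, 0.3503, 0.5142, 0.4346, 0.4346; sum H = 2.2437 bits.
RT = a + bH = 170 + 195·2.2437 = 607.52 ms.

608 ms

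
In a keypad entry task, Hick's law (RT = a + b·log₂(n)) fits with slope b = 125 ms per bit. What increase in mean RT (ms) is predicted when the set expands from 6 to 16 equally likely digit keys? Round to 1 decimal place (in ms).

The intercept a cancels: ΔRT = b·(log₂ n₂ − log₂ n₁) = b·log₂(n₂/n₁).
log₂(16) − log₂(6) = 4 − 2.5850 = 1.4150.
ΔRT = 125 × 1.4150 = 176.880 ms.

176.9 ms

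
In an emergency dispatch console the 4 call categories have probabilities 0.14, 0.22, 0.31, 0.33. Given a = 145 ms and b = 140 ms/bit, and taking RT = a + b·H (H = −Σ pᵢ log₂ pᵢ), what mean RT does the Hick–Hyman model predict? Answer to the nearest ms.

H = 0.14·log₂(1/0.14) + 0.22·log₂(1/0.22) + 0.31·log₂(1/0.31) + 0.33·log₂(1/0.33) = 1.9293 bits.
RT = 145 + 140 × 1.9293 = 415.10 ms.

415 ms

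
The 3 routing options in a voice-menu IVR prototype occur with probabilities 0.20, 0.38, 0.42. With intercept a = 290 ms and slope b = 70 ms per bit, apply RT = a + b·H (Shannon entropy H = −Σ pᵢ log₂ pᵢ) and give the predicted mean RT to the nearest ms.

396 ms

H = 0.20·log₂(1/0.20) + 0.38·log₂(1/0.38) + 0.42·log₂(1/0.42) = 1.5205 bits.
RT = 290 + 70 × 1.5205 = 396.43 ms.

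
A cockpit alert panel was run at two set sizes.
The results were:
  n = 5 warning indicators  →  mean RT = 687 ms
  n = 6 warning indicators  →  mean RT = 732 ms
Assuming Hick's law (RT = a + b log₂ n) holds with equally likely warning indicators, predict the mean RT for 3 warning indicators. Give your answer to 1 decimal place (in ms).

Solve the two-equation system in a and b:
  b = (732 − 687) / (log₂ 6 − log₂ 5) = 45 / (2.5850 − 2.3219) = 171.080 ms/bit
  a = 687 − 171.080 × 2.3219 = 289.764 ms
Then RT(3) = 289.764 + 171.080 × log₂ 3 = 289.764 + 171.080 × 1.5850 ≈ 560.920 ms.

560.9 ms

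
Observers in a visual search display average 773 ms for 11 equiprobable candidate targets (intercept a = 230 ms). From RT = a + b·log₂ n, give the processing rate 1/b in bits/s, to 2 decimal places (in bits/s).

6.37 bits/s

Choice component = 773 − 230 = 543 ms over log₂(11) = 3.4594 bits.
b = 543 / 3.4594 = 156.962 ms/bit, so 1/b = 6.371 bits/s.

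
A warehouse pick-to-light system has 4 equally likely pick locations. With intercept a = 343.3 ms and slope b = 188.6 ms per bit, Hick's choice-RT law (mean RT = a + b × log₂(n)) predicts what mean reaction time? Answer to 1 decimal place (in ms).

720.5 ms

log₂(4) = 2 bits, so RT = 343.3 + 188.6 × 2 ≈ 720.500 ms.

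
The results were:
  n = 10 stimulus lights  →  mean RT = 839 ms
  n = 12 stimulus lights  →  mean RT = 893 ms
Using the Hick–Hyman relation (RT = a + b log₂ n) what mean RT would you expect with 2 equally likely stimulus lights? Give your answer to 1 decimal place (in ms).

Fit slope and intercept:
  b = (893 − 839) / (log₂ 12 − log₂ 10) = 54 / (3.5850 − 3.3219) = 205.296 ms/bit
  a = 839 − 205.296 × 3.3219 = 157.020 ms
Then RT(2) = 157.020 + 205.296 × log₂ 2 = 157.020 + 205.296 × 1 ≈ 362.317 ms.

362.3 ms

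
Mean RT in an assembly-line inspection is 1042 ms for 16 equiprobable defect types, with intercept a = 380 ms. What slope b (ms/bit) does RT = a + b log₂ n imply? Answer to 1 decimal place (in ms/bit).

log₂(16) = 4 bits.
b = (RT − a)/log₂ n = (1042 − 380) / 4 = 165.500 ms/bit.

165.5 ms/bit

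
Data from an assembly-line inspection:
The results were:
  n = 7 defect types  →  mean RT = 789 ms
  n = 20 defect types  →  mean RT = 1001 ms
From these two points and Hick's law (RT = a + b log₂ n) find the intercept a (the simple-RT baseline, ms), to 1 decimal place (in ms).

b = (RT₂ − RT₁)/(log₂ n₂ − log₂ n₁) = (1001 − 789)/(4.3219 − 2.8074) = 139.973 ms/bit.
Intercept: a = 789 − 139.973·log₂(7) = 396.045 ms.

396.0 ms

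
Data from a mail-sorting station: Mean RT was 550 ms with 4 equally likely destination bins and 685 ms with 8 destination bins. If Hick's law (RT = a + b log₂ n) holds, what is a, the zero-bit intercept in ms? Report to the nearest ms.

280 ms

The slope on a log₂ axis is (685 − 550) / (3 − 2) = 135 ms/bit.
Intercept: a = 550 − 135·log₂(4) = 280.000 ms.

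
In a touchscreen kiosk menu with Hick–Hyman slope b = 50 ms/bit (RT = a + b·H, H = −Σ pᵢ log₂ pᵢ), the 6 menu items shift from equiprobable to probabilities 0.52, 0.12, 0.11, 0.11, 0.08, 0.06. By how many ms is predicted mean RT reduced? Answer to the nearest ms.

25 ms

Equiprobable entropy H₀ = log₂ 6 = 2.5850 bits.
Skewed entropy H = −Σ pᵢ log₂ pᵢ = 2.0933 bits.
ΔRT = b·(H₀ − H) = 50 × 0.4917 = 24.59 ms.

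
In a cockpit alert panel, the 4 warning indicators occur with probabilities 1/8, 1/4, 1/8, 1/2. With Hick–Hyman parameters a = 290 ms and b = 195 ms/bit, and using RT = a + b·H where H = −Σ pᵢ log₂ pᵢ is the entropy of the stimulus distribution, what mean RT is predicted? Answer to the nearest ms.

Each term −pᵢ log₂ pᵢ: 0.125·3 + 0.25·2 + 0.125·3 + 0.5·1; summed, H = 1.750 bits.
Mean RT = a + bH = 290 + 195·1.750 = 631.25 ms.

631 ms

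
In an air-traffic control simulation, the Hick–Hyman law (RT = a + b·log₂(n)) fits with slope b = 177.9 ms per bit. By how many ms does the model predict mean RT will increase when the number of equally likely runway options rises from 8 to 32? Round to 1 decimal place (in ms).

355.8 ms

Only the slope matters, since a is common to both: ΔRT = b·log₂(n₂/n₁).
log₂(32) − log₂(8) = log₂(32/8) = log₂(4) = 2.
ΔRT = 177.9 × 2.0000 = 355.800 ms.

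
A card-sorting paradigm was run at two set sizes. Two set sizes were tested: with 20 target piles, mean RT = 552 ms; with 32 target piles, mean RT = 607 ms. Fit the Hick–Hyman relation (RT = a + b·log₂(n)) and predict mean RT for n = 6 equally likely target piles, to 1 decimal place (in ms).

411.1 ms

With log₂ n on the abscissa the relation is linear; from the two conditions:
  b = (607 − 552) / (log₂ 32 − log₂ 20) = 55 / (5 − 4.3219) = 81.112 ms/bit
  a = 552 − 81.112 × 4.3219 = 201.438 ms
Then RT(6) = 201.438 + 81.112 × log₂ 6 = 201.438 + 81.112 × 2.5850 ≈ 411.111 ms.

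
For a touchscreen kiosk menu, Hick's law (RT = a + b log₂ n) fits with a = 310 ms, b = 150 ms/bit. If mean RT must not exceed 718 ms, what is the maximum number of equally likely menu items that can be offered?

6

150·log₂ n ≤ 718 − 310 = 408, giving log₂ n ≤ 2.7200 and n ≤ 6.589. The largest whole number is 6.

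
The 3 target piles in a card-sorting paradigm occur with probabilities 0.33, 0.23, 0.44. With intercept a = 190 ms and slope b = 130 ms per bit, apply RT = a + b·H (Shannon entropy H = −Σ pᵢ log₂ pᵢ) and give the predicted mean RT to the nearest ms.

390 ms

Entropy contributions −pᵢ log₂ pᵢ: 0.5278, 0.4877, 0.5211; sum H = 1.5366 bits.
RT = a + bH = 190 + 130·1.5366 = 389.76 ms.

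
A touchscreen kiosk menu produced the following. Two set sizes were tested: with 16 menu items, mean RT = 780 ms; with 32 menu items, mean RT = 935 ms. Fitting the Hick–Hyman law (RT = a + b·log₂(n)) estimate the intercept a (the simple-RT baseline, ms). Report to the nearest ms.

Slope: b = (935 − 780) / (log₂ 32 − log₂ 16) = 155/1.0000 = 155 ms/bit.
a = RT₁ − b·log₂ n₁ = 780 − 155 × 4 = 160.000 ms.

160 ms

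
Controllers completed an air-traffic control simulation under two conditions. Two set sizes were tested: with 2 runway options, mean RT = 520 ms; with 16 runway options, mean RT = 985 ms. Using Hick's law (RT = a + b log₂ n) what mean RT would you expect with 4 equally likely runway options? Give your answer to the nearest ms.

675 ms

Solve the two-equation system in a and b:
  b = (985 − 520) / (log₂ 16 − log₂ 2) = 465 / (4 − 1) = 155 ms/bit
  a = 520 − 155 × 1 = 365 ms
Then RT(4) = 365 + 155 × log₂ 4 = 365 + 155 × 2 ≈ 675.000 ms.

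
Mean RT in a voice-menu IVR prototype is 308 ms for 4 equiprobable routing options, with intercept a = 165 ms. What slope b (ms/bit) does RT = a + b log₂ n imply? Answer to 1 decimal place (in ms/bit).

71.5 ms/bit

log₂(4) = 2 bits.
b = (RT − a)/log₂ n = (308 − 165) / 2 = 71.500 ms/bit.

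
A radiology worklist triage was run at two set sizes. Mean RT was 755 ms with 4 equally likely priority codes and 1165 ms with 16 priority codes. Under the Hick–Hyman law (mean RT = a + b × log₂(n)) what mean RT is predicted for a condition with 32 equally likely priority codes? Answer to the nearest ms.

RT is linear in log₂ n, so two points fix the line:
  b = (1165 − 755) / (log₂ 16 − log₂ 4) = 410 / (4 − 2) = 205 ms/bit
  a = 755 − 205 × 2 = 345 ms
Then RT(32) = 345 + 205 × log₂ 32 = 345 + 205 × 5 ≈ 1370.000 ms.

1370 ms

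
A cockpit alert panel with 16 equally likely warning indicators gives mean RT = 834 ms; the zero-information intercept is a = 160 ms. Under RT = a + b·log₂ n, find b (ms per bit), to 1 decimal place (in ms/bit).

168.5 ms/bit

16 alternatives carry log₂ 16 = 4 bits; the choice cost is 834 − 160 = 674 ms, so b = 674/4 = 168.500 ms/bit.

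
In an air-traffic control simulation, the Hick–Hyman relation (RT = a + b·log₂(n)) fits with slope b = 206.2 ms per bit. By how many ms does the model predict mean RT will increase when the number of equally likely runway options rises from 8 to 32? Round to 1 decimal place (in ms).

Only the slope matters, since a is common to both: ΔRT = b·log₂(n₂/n₁).
log₂(32) − log₂(8) = log₂(32/8) = log₂(4) = 2.
ΔRT = 206.2 × 2.0000 = 412.400 ms.

412.4 ms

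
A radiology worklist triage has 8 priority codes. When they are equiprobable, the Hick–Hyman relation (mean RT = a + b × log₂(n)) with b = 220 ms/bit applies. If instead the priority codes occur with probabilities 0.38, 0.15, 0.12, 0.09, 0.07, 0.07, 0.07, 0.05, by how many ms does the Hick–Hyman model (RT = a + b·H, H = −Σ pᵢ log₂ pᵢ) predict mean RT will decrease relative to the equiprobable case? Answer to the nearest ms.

79 ms

Equiprobable entropy H₀ = log₂ 8 = 3.0000 bits.
Skewed entropy H = −Σ pᵢ log₂ pᵢ = 2.6425 bits.
ΔRT = b·(H₀ − H) = 220 × 0.3575 = 78.65 ms.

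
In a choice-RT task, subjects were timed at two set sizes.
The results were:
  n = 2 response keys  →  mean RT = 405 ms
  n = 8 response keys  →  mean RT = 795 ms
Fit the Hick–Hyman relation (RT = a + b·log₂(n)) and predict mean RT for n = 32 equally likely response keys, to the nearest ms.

RT is linear in log₂ n, so two points fix the line:
  b = (795 − 405) / (log₂ 8 − log₂ 2) = 390 / (3 − 1) = 195 ms/bit
  a = 405 − 195 × 1 = 210 ms
Then RT(32) = 210 + 195 × log₂ 32 = 210 + 195 × 5 ≈ 1185.000 ms.

1185 ms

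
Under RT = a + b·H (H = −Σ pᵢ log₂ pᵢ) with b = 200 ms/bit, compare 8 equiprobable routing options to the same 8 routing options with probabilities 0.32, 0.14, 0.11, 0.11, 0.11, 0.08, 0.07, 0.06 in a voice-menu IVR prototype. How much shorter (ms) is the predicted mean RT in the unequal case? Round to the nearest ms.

The RT saving is b·ΔH. Equiprobable H₀ = log₂(8) = 3.0000 bits; with the given probabilities H = 2.7776 bits.
b·(H₀ − H) = 200 × (3.0000 − 2.7776) = 44.48 ms.

44 ms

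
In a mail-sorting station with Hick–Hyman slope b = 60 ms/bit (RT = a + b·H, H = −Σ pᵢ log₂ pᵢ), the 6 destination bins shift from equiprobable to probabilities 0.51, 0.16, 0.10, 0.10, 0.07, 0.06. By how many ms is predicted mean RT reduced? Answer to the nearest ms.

The RT saving is b·ΔH. Equiprobable H₀ = log₂(6) = 2.5850 bits; with the given probabilities H = 2.0949 bits.
b·(H₀ − H) = 60 × (2.5850 − 2.0949) = 29.40 ms.

29 ms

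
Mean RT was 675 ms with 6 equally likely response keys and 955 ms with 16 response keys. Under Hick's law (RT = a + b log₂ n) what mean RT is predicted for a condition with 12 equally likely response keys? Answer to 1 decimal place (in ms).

With log₂ n on the abscissa the relation is linear; from the two conditions:
  b = (955 − 675) / (log₂ 16 − log₂ 6) = 280 / (4 − 2.5850) = 197.875 ms/bit
  a = 675 − 197.875 × 2.5850 = 163.502 ms
Then RT(12) = 163.502 + 197.875 × log₂ 12 = 163.502 + 197.875 × 3.5850 ≈ 872.875 ms.

872.9 ms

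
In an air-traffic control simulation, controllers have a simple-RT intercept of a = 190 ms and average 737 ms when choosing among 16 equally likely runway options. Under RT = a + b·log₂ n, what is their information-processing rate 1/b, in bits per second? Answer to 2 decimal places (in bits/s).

b = (737 − 190)/log₂ 16 = 547/4 = 136.750 ms per bit = 0.13675 s/bit; the reciprocal is 7.313 bits/s.

7.31 bits/s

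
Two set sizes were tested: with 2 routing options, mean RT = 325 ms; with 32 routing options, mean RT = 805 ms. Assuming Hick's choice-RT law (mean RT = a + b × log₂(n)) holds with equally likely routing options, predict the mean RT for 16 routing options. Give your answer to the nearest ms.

685 ms

With log₂ n on the abscissa the relation is linear; from the two conditions:
  b = (805 − 325) / (log₂ 32 − log₂ 2) = 480 / (5 − 1) = 120 ms/bit
  a = 325 − 120 × 1 = 205 ms
Then RT(16) = 205 + 120 × log₂ 16 = 205 + 120 × 4 ≈ 685.000 ms.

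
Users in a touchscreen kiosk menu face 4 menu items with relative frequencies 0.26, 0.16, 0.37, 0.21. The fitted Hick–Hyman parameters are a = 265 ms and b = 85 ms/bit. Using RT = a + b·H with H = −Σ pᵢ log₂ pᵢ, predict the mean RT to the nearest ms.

429 ms

Entropy contributions −pᵢ log₂ pᵢ: 0.5053, 0.4230, 0.5307, 0.4728; sum H = 1.9319 bits.
RT = a + bH = 265 + 85·1.9319 = 429.21 ms.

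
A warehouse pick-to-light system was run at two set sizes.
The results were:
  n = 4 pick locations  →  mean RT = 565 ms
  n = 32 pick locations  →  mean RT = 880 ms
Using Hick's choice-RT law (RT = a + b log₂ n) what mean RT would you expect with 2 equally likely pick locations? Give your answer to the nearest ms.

460 ms

Solve the two-equation system in a and b:
  b = (880 − 565) / (log₂ 32 − log₂ 4) = 315 / (5 − 2) = 105 ms/bit
  a = 565 − 105 × 2 = 355 ms
Then RT(2) = 355 + 105 × log₂ 2 = 355 + 105 × 1 ≈ 460.000 ms.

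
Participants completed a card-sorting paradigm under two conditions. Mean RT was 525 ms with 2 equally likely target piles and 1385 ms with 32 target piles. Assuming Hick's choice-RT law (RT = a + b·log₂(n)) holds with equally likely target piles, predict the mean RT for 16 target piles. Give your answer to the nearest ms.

RT is linear in log₂ n, so two points fix the line:
  b = (1385 − 525) / (log₂ 32 − log₂ 2) = 860 / (5 − 1) = 215 ms/bit
  a = 525 − 215 × 1 = 310 ms
Then RT(16) = 310 + 215 × log₂ 16 = 310 + 215 × 4 ≈ 1170.000 ms.

1170 ms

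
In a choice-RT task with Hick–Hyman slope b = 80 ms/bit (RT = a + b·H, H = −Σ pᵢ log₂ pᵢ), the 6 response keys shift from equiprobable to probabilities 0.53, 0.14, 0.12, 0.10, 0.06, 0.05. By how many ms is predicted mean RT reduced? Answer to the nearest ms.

The RT saving is b·ΔH. Equiprobable H₀ = log₂(6) = 2.5850 bits; with the given probabilities H = 2.0414 bits.
b·(H₀ − H) = 80 × (2.5850 − 2.0414) = 43.48 ms.

43 ms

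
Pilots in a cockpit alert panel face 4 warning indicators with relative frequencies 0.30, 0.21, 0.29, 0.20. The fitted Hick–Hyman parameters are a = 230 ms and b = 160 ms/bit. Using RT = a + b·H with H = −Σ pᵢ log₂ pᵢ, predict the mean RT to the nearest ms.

546 ms

H = 0.30·log₂(1/0.30) + 0.21·log₂(1/0.21) + 0.29·log₂(1/0.29) + 0.20·log₂(1/0.20) = 1.9762 bits.
RT = 230 + 160 × 1.9762 = 546.19 ms.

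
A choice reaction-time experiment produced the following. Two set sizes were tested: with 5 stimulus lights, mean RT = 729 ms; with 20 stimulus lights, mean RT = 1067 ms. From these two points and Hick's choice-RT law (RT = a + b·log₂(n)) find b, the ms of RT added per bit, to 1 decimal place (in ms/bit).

The slope on a log₂ axis is (1067 − 729) / (4.3219 − 2.3219) = 169.000 ms/bit.

169.0 ms/bit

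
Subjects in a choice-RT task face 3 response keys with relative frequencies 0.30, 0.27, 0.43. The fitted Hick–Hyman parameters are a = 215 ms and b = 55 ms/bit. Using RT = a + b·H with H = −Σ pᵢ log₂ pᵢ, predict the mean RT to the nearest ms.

H = 0.30·log₂(1/0.30) + 0.27·log₂(1/0.27) + 0.43·log₂(1/0.43) = 1.5547 bits.
RT = 215 + 55 × 1.5547 = 300.51 ms.

301 ms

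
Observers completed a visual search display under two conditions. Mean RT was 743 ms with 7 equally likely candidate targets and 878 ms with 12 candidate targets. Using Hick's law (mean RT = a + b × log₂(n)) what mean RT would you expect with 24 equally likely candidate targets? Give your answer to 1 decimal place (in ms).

1051.6 ms

Fit slope and intercept:
  b = (878 − 743) / (log₂ 12 − log₂ 7) = 135 / (3.5850 − 2.8074) = 173.609 ms/bit
  a = 743 − 173.609 × 2.8074 = 255.617 ms
Then RT(24) = 255.617 + 173.609 × log₂ 24 = 255.617 + 173.609 × 4.5850 ≈ 1051.609 ms.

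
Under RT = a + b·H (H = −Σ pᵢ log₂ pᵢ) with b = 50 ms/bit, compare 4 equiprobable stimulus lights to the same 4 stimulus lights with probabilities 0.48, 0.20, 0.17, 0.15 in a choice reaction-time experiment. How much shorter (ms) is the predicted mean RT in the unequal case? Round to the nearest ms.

The RT saving is b·ΔH. Equiprobable H₀ = log₂(4) = 2.0000 bits; with the given probabilities H = 1.8178 bits.
b·(H₀ − H) = 50 × (2.0000 − 1.8178) = 9.11 ms.

9 ms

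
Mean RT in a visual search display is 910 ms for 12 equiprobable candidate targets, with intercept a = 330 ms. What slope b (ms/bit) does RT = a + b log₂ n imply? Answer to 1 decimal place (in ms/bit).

161.8 ms/bit

b = (910 − 330) / log₂(12) = 580 / 3.5850 = 161.787 ms/bit.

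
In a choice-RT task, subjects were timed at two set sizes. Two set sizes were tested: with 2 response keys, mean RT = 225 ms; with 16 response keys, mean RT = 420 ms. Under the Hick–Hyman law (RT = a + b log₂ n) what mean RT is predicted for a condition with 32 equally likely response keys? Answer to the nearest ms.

485 ms

Fit slope and intercept:
  b = (420 − 225) / (log₂ 16 − log₂ 2) = 195 / (4 − 1) = 65 ms/bit
  a = 225 − 65 × 1 = 160 ms
Then RT(32) = 160 + 65 × log₂ 32 = 160 + 65 × 5 ≈ 485.000 ms.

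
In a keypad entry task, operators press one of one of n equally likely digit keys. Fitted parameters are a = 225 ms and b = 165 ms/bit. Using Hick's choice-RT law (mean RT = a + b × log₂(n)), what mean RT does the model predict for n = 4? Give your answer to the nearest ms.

555 ms

log₂(4) = 2 bits, so RT = 225 + 165 × 2 ≈ 555.000 ms.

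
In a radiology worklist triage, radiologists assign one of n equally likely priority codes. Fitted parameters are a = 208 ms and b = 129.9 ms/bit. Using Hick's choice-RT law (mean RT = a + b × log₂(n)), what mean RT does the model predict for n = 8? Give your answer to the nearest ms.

log₂(8) = 3 bits, so RT = 208 + 129.9 × 3 ≈ 597.700 ms.

598 ms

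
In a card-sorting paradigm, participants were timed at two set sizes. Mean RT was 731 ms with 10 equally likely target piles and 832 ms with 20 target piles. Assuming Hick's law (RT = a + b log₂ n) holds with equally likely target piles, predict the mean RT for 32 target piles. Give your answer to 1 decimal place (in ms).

900.5 ms

Solve the two-equation system in a and b:
  b = (832 − 731) / (log₂ 20 − log₂ 10) = 101 / (4.3219 − 3.3219) = 101.000 ms/bit
  a = 731 − 101.000 × 3.3219 = 395.485 ms
Then RT(32) = 395.485 + 101.000 × log₂ 32 = 395.485 + 101.000 × 5 ≈ 900.485 ms.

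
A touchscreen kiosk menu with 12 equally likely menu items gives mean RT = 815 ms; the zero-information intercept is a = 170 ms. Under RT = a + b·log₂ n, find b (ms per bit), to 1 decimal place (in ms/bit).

12 alternatives carry log₂ 12 = 3.5850 bits; the choice cost is 815 − 170 = 645 ms, so b = 645/3.5850 = 179.918 ms/bit.

179.9 ms/bit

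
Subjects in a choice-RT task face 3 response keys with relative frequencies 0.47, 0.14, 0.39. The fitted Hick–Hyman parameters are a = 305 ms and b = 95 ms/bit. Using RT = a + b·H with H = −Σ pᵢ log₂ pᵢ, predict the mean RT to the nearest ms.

442 ms

Entropy contributions −pᵢ log₂ pᵢ: 0.5120, 0.3971, 0.5298; sum H = 1.4389 bits.
RT = a + bH = 305 + 95·1.4389 = 441.69 ms.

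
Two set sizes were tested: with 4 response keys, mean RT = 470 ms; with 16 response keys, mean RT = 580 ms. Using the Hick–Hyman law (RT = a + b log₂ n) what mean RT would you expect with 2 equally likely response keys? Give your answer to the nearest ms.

415 ms

Fit slope and intercept:
  b = (580 − 470) / (log₂ 16 − log₂ 4) = 110 / (4 − 2) = 55 ms/bit
  a = 470 − 55 × 2 = 360 ms
Then RT(2) = 360 + 55 × log₂ 2 = 360 + 55 × 1 ≈ 415.000 ms.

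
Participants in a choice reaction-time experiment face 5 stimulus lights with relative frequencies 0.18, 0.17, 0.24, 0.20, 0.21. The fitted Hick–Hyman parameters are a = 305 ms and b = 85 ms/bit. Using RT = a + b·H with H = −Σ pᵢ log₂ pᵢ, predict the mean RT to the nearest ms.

501 ms

H = 0.18·log₂(1/0.18) + 0.17·log₂(1/0.17) + 0.24·log₂(1/0.24) + 0.20·log₂(1/0.20) + 0.21·log₂(1/0.21) = 2.3112 bits.
RT = 305 + 85 × 2.3112 = 501.46 ms.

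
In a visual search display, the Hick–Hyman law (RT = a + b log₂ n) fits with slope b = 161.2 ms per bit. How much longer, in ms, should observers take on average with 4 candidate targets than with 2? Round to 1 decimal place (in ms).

161.2 ms

Only the slope matters, since a is common to both: ΔRT = b·log₂(n₂/n₁).
log₂(4) − log₂(2) = log₂(4/2) = log₂(2) = 1.
ΔRT = 161.2 × 1.0000 = 161.200 ms.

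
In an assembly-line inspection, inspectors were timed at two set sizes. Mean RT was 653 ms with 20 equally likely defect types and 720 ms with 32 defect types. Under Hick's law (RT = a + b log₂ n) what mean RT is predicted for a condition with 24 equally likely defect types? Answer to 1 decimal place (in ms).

With log₂ n on the abscissa the relation is linear; from the two conditions:
  b = (720 − 653) / (log₂ 32 − log₂ 20) = 67 / (5 − 4.3219) = 98.810 ms/bit
  a = 653 − 98.810 × 4.3219 = 225.952 ms
Then RT(24) = 225.952 + 98.810 × log₂ 24 = 225.952 + 98.810 × 4.5850 ≈ 678.990 ms.

679.0 ms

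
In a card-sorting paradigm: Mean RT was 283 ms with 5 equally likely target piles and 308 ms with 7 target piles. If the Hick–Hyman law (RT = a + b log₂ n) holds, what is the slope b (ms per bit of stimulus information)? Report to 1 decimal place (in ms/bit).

51.5 ms/bit

Slope: b = (308 − 283) / (log₂ 7 − log₂ 5) = 25/0.4854 = 51.501 ms/bit.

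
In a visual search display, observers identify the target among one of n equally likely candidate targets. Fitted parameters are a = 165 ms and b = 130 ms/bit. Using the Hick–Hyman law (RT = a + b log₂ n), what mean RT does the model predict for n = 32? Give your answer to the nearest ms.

815 ms

log₂(32) = 5 bits, so RT = 165 + 130 × 5 ≈ 815.000 ms.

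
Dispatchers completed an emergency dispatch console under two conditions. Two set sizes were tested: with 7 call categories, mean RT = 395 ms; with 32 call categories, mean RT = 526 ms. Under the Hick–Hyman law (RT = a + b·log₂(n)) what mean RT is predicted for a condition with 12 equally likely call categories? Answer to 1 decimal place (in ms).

Solve the two-equation system in a and b:
  b = (526 − 395) / (log₂ 32 − log₂ 7) = 131 / (5 − 2.8074) = 59.745 ms/bit
  a = 395 − 59.745 × 2.8074 = 227.274 ms
Then RT(12) = 227.274 + 59.745 × log₂ 12 = 227.274 + 59.745 × 3.5850 ≈ 441.458 ms.

441.5 ms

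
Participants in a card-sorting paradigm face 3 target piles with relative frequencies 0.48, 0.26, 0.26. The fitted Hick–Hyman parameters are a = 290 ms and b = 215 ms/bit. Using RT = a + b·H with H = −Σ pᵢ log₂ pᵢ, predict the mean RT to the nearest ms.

H = 0.48·log₂(1/0.48) + 0.26·log₂(1/0.26) + 0.26·log₂(1/0.26) = 1.5188 bits.
RT = 290 + 215 × 1.5188 = 616.55 ms.

617 ms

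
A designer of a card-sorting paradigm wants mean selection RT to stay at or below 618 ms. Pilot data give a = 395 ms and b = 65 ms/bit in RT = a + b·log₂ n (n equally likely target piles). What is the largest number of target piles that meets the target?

10

65·log₂ n ≤ 618 − 395 = 223, giving log₂ n ≤ 3.4308 and n ≤ 10.784. The largest whole number is 10.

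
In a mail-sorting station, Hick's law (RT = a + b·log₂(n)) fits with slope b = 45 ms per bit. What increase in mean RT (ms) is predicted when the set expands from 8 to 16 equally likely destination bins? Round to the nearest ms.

45 ms

Only the slope matters, since a is common to both: ΔRT = b·log₂(n₂/n₁).
log₂(16) − log₂(8) = log₂(16/8) = log₂(2) = 1.
ΔRT = 45 × 1.0000 = 45.000 ms.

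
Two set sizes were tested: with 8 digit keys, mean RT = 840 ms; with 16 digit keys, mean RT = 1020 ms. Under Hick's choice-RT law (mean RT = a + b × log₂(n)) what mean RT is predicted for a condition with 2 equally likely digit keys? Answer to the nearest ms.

480 ms

Fit slope and intercept:
  b = (1020 − 840) / (log₂ 16 − log₂ 8) = 180 / (4 − 3) = 180 ms/bit
  a = 840 − 180 × 3 = 300 ms
Then RT(2) = 300 + 180 × log₂ 2 = 300 + 180 × 1 ≈ 480.000 ms.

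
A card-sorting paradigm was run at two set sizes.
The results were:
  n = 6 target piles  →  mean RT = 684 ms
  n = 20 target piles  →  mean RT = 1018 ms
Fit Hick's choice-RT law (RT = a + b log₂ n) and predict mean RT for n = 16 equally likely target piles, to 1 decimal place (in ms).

Solve the two-equation system in a and b:
  b = (1018 − 684) / (log₂ 20 − log₂ 6) = 334 / (4.3219 − 2.5850) = 192.289 ms/bit
  a = 684 − 192.289 × 2.5850 = 186.939 ms
Then RT(16) = 186.939 + 192.289 × log₂ 16 = 186.939 + 192.289 × 4 ≈ 956.097 ms.

956.1 ms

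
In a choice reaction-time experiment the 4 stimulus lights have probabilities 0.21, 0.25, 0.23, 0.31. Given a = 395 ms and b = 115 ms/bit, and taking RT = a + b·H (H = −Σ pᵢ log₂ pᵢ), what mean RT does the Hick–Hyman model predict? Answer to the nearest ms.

H = 0.21·log₂(1/0.21) + 0.25·log₂(1/0.25) + 0.23·log₂(1/0.23) + 0.31·log₂(1/0.31) = 1.9843 bits.
RT = 395 + 115 × 1.9843 = 623.19 ms.

623 ms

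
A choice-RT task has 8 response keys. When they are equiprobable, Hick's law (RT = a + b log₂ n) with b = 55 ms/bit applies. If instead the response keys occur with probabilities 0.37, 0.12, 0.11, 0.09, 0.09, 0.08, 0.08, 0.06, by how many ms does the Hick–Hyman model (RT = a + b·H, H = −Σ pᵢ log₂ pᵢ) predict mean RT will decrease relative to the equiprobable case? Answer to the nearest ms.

The RT saving is b·ΔH. Equiprobable H₀ = log₂(8) = 3.0000 bits; with the given probabilities H = 2.6999 bits.
b·(H₀ − H) = 55 × (3.0000 − 2.6999) = 16.50 ms.

17 ms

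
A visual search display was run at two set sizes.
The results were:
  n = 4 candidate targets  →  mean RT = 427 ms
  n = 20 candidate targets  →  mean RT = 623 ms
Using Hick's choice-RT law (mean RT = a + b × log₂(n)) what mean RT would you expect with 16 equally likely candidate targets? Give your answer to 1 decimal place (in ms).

595.8 ms

Fit slope and intercept:
  b = (623 − 427) / (log₂ 20 − log₂ 4) = 196 / (4.3219 − 2) = 84.413 ms/bit
  a = 427 − 84.413 × 2 = 258.175 ms
Then RT(16) = 258.175 + 84.413 × log₂ 16 = 258.175 + 84.413 × 4 ≈ 595.825 ms.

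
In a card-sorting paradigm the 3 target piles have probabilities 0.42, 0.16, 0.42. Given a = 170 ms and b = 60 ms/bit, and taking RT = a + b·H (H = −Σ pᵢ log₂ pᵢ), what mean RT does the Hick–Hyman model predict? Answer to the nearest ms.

Entropy contributions −pᵢ log₂ pᵢ: 0.5256, 0.4230, 0.5256; sum H = 1.4743 bits.
RT = a + bH = 170 + 60·1.4743 = 258.46 ms.

258 ms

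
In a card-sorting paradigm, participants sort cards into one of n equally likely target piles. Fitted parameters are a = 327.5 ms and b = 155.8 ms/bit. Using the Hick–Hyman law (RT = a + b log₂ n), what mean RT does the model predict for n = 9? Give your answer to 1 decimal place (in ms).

821.4 ms

log₂(9) = 3.1699 bits, so RT = 327.5 + 155.8 × 3.1699 ≈ 821.374 ms.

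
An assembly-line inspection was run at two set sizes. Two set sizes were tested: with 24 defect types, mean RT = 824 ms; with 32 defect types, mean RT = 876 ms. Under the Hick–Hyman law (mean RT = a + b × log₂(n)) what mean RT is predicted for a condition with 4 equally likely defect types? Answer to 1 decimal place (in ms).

Solve the two-equation system in a and b:
  b = (876 − 824) / (log₂ 32 − log₂ 24) = 52 / (5 − 4.5850) = 125.290 ms/bit
  a = 824 − 125.290 × 4.5850 = 249.551 ms
Then RT(4) = 249.551 + 125.290 × log₂ 4 = 249.551 + 125.290 × 2 ≈ 500.130 ms.

500.1 ms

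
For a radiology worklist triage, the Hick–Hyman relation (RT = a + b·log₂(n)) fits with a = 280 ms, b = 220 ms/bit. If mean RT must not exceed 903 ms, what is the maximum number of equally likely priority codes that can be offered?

7

Set 280 + 220·log₂ n ≤ 903 → log₂ n ≤ (903 − 280)/220 = 2.8318.
So n ≤ 2^2.8318 = 7.120; the largest integer n is 7.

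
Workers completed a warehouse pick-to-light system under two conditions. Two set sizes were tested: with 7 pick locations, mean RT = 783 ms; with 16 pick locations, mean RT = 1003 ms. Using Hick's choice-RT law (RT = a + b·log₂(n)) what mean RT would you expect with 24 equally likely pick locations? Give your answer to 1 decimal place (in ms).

Solve the two-equation system in a and b:
  b = (1003 − 783) / (log₂ 16 − log₂ 7) = 220 / (4 − 2.8074) = 184.464 ms/bit
  a = 783 − 184.464 × 2.8074 = 265.144 ms
Then RT(24) = 265.144 + 184.464 × log₂ 24 = 265.144 + 184.464 × 4.5850 ≈ 1110.904 ms.

1110.9 ms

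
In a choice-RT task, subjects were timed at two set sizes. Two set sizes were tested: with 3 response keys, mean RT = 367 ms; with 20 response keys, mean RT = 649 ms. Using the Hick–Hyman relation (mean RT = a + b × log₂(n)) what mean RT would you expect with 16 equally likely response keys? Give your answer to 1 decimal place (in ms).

Fit slope and intercept:
  b = (649 − 367) / (log₂ 20 − log₂ 3) = 282 / (4.3219 − 1.5850) = 103.034 ms/bit
  a = 367 − 103.034 × 1.5850 = 203.695 ms
Then RT(16) = 203.695 + 103.034 × log₂ 16 = 203.695 + 103.034 × 4 ≈ 615.831 ms.

615.8 ms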